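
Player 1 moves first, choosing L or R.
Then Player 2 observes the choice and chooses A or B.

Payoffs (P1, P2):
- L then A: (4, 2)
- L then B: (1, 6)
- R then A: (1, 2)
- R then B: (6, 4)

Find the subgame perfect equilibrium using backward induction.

P1 plays R, P2 plays B after L and B after R; Payoff (6, 4)

Work:
Backward induction:
After L: P2 chooses B → P1 gets 1
After R: P2 chooses B → P1 gets 6
P1 chooses R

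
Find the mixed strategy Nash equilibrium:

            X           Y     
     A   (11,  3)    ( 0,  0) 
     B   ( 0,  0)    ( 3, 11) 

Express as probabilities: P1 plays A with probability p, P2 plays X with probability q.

p = 0.7857, q = 0.2143

Work:
Find probabilities that make opponent indifferent:
P2 chooses q to make P1 indifferent between A and B
P1 chooses p to make P2 indifferent between X and Y
Mixed NE: P1 plays (A: 0.7857, B: 0.2143), P2 plays (X: 0.2143, Y: 0.7857)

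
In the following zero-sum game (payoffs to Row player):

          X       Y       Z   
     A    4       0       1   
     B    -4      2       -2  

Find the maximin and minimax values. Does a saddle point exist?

Maximin = 0, Minimax = 1, Saddle: False

Work:
Row minimums: [0, -4] → maximin = 0
Column maximums: [4, 2, 1] → minimax = 1
No saddle point (maximin ≠ minimax). Mixed strategy needed.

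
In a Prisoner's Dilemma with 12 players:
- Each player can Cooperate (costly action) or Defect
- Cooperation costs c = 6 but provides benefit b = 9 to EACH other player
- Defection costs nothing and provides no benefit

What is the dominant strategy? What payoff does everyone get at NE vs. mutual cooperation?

Dominant: Defect; NE payoff = 0; Coop payoff = 93

Work:
Defect dominates (saves cost c = 6, benefit to others is external)
NE: All defect → everyone gets 0
If all cooperate: each receives (11)×9 - 6 = 93
Social dilemma: 93 > 0 but NE gives 0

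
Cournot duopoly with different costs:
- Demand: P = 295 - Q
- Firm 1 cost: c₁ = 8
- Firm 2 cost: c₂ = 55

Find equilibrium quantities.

q₁* = 111.33, q₂* = 64.33

Work:
Reaction: q₁ = (295 - 8 - q₂)/2
Reaction: q₂ = (295 - 55 - q₁)/2
Solve simultaneously:
q₁* = (295 - 2×8 + 55)/3 = 111.33
q₂* = (295 - 2×55 + 8)/3 = 64.33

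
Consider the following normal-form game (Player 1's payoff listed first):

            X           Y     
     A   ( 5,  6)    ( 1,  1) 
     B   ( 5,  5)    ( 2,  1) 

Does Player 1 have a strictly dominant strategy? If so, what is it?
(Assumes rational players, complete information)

No strictly dominant strategy exists for Player 1

Work:
A strategy strictly dominates another if it gives a strictly higher payoff against every opponent action. Compare each pair of P1's strategies column-by-column:
  A vs B: [5 vs 5, 1 vs 2] → A does not strictly dominate B (column X: 5 ≤ 5)
  B vs A: [5 vs 5, 2 vs 1] → B does not strictly dominate A (column X: 5 ≤ 5)
No single strategy strictly dominates all others → no strictly dominant strategy.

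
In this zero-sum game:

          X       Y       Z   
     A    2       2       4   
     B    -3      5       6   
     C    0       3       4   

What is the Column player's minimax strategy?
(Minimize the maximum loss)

Column should play X, value = 2

Work:
Column player minimizes Row's maximum payoff:
Column X: max payoff to Row = 2
Column Y: max payoff to Row = 5
Column Z: max payoff to Row = 6
Minimum is 2, achieved by column X.
Minimax strategy: X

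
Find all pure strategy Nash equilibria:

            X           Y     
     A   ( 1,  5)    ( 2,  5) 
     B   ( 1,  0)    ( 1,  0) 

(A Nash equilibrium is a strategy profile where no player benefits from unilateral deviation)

Nash equilibrium: (A, X), (A, Y), (B, X)

Work:
Best responses:
  P1 vs X: payoffs [1, 1] → best response A/B (payoff 1)
  P1 vs Y: payoffs [2, 1] → best response A (payoff 2)
  P2 vs A: payoffs [5, 5] → best response X/Y (payoff 5)
  P2 vs B: payoffs [0, 0] → best response X/Y (payoff 0)
Mutual best responses: (A,X), (A,Y), (B,X) → Nash equilibria.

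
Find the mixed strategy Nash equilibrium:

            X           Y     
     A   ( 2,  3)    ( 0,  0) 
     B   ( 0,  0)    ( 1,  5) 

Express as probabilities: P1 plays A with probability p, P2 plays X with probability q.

p = 0.625, q = 0.3333

Work:
Find probabilities that make opponent indifferent:
P2 chooses q to make P1 indifferent between A and B
P1 chooses p to make P2 indifferent between X and Y
Mixed NE: P1 plays (A: 0.625, B: 0.375), P2 plays (X: 0.3333, Y: 0.6667)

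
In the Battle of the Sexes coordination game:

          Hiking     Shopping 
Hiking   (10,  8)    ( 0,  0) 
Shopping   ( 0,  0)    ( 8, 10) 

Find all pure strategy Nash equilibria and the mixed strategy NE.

Pure NE: (Hiking, Hiking) and (Shopping, Shopping); Mixed NE: p = 0.5556, q = 0.4444

Work:
Check pure NE:
(Hiking, Hiking): (10, 8) - no unilateral deviation beneficial
(Shopping, Shopping): (8, 10) - no unilateral deviation beneficial
Mixed NE: P1 plays Hiking with p = 0.5556, P2 plays Hiking with q = 0.4444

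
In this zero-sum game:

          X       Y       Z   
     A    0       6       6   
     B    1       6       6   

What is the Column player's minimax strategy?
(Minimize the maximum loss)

Column should play X, value = 1

Work:
Column player minimizes Row's maximum payoff:
Column X: max payoff to Row = 1
Column Y: max payoff to Row = 6
Column Z: max payoff to Row = 6
Minimum is 1, achieved by column X.
Minimax strategy: X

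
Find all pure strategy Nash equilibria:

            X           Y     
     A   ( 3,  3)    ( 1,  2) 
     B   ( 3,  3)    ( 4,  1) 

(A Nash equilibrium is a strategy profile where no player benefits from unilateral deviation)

Nash equilibrium: (A, X), (B, X)

Work:
Best responses:
  P1 vs X: payoffs [3, 3] → best response A/B (payoff 3)
  P1 vs Y: payoffs [1, 4] → best response B (payoff 4)
  P2 vs A: payoffs [3, 2] → best response X (payoff 3)
  P2 vs B: payoffs [3, 1] → best response X (payoff 3)
Mutual best responses: (A,X), (B,X) → Nash equilibria.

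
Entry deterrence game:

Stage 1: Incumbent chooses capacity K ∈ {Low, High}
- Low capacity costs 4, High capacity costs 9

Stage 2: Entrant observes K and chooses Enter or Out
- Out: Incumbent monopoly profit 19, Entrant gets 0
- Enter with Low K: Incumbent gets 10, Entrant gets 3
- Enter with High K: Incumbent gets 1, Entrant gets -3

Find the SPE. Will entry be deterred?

SPE: (High, Enter|Low, Out|High); Entry deterred. Incumbent net profit = 10

Work:
After Low K: Entrant enters (3 > 0)
After High K: Entrant stays out (-3 < 0)
Incumbent: Low → 10−4=6, High → 19−9=10
Incumbent chooses High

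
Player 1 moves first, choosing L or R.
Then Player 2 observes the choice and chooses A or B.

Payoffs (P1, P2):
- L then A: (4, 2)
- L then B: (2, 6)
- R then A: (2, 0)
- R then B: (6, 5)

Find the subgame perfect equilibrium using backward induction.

P1 plays R, P2 plays B after L and B after R; Payoff (6, 5)

Work:
Backward induction:
After L: P2 chooses B → P1 gets 2
After R: P2 chooses B → P1 gets 6
P1 chooses R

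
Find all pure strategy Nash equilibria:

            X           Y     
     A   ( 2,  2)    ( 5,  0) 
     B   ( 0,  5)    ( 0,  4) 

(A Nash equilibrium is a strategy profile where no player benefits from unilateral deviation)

Nash equilibrium: (A, X)

Work:
Best responses:
  P1 vs X: payoffs [2, 0] → best response A (payoff 2)
  P1 vs Y: payoffs [5, 0] → best response A (payoff 5)
  P2 vs A: payoffs [2, 0] → best response X (payoff 2)
  P2 vs B: payoffs [5, 4] → best response X (payoff 5)
Mutual best responses: (A,X) → Nash equilibria.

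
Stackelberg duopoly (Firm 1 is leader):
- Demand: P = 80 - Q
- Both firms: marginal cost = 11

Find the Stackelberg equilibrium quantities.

q₁* (leader) = 34.5, q₂* (follower) = 17.25

Work:
Follower's reaction: q₂ = (a - c - q₁)/2
Leader substitutes: π₁ = q₁·(a - q₁ - (a-c-q₁)/2 - c)
FOC: q₁* = (80 - 11)/2 = 34.50
Then: q₂* = (80 - 11 - 34.5)/2 = 17.25
Leader has first-mover advantage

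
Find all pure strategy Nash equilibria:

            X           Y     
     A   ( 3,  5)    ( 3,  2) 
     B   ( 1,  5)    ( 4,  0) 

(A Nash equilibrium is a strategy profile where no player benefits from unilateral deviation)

Nash equilibrium: (A, X)

Work:
Best responses:
  P1 vs X: payoffs [3, 1] → best response A (payoff 3)
  P1 vs Y: payoffs [3, 4] → best response B (payoff 4)
  P2 vs A: payoffs [5, 2] → best response X (payoff 5)
  P2 vs B: payoffs [5, 0] → best response X (payoff 5)
Mutual best responses: (A,X) → Nash equilibria.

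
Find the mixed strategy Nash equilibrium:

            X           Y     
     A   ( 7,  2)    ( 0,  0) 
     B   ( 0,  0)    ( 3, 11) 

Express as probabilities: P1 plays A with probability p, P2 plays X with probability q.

p = 0.8462, q = 0.3

Work:
Find probabilities that make opponent indifferent:
P2 chooses q to make P1 indifferent between A and B
P1 chooses p to make P2 indifferent between X and Y
Mixed NE: P1 plays (A: 0.8462, B: 0.1538), P2 plays (X: 0.3, Y: 0.7)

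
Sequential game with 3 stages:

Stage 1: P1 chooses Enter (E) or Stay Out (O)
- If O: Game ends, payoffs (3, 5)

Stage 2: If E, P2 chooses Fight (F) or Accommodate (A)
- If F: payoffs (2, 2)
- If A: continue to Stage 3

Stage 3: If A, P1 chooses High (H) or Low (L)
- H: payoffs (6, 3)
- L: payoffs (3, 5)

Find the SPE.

SPE: (E, A, H); Outcome (6, 3)

Work:
Stage 3: P1 chooses H (6 vs 3)
Stage 2: P2: F->2, A->3 (anticipating H). Choose A
Stage 1: P1: O->3, E->6 (anticipating A, H). Choose E
SPE path: E -> A -> H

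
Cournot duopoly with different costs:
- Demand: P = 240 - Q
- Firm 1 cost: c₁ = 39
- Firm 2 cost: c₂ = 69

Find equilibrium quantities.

q₁* = 77.0, q₂* = 47.0

Work:
Reaction: q₁ = (240 - 39 - q₂)/2
Reaction: q₂ = (240 - 69 - q₁)/2
Solve simultaneously:
q₁* = (240 - 2×39 + 69)/3 = 77.0
q₂* = (240 - 2×69 + 39)/3 = 47.0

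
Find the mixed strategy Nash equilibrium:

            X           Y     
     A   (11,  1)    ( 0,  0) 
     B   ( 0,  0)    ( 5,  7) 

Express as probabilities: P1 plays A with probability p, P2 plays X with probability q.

p = 0.875, q = 0.3125

Work:
Find probabilities that make opponent indifferent:
P2 chooses q to make P1 indifferent between A and B
P1 chooses p to make P2 indifferent between X and Y
Mixed NE: P1 plays (A: 0.875, B: 0.125), P2 plays (X: 0.3125, Y: 0.6875)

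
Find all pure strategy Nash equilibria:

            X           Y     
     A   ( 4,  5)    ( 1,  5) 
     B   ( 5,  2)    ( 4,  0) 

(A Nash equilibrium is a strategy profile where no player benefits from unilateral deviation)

Nash equilibrium: (B, X)

Work:
Best responses:
  P1 vs X: payoffs [4, 5] → best response B (payoff 5)
  P1 vs Y: payoffs [1, 4] → best response B (payoff 4)
  P2 vs A: payoffs [5, 5] → best response X/Y (payoff 5)
  P2 vs B: payoffs [2, 0] → best response X (payoff 2)
Mutual best responses: (B,X) → Nash equilibria.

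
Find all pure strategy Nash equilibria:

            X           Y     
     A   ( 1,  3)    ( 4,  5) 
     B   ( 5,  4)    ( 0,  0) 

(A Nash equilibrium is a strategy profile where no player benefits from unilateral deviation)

Nash equilibrium: (A, Y), (B, X)

Work:
Best responses:
  P1 vs X: payoffs [1, 5] → best response B (payoff 5)
  P1 vs Y: payoffs [4, 0] → best response A (payoff 4)
  P2 vs A: payoffs [3, 5] → best response Y (payoff 5)
  P2 vs B: payoffs [4, 0] → best response X (payoff 4)
Mutual best responses: (A,Y), (B,X) → Nash equilibria.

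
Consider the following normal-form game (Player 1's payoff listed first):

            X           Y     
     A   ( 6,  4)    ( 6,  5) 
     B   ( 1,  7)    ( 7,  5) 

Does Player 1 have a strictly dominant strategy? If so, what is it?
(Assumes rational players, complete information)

No strictly dominant strategy exists for Player 1

Work:
A strategy strictly dominates another if it gives a strictly higher payoff against every opponent action. Compare each pair of P1's strategies column-by-column:
  A vs B: [6 vs 1, 6 vs 7] → A does not strictly dominate B (column Y: 6 ≤ 7)
  B vs A: [1 vs 6, 7 vs 6] → B does not strictly dominate A (column X: 1 ≤ 6)
No single strategy strictly dominates all others → no strictly dominant strategy.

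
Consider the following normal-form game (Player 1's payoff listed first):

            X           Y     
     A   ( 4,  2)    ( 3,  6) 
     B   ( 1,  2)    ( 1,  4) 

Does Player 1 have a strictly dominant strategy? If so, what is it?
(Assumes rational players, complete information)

Yes, Player 1's strictly dominant strategy is A

Work:
A strategy strictly dominates another if it gives a strictly higher payoff against every opponent action. Compare each pair of P1's strategies column-by-column:
  A vs B: [4 vs 1, 3 vs 1] → A strictly dominates B
  B vs A: [1 vs 4, 1 vs 3] → B does not strictly dominate A (column X: 1 ≤ 4)
A strictly dominates every other strategy → strictly dominant.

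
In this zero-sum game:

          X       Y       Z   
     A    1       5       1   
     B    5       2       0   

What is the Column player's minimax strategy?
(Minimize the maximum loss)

Column should play Z, value = 1

Work:
Column player minimizes Row's maximum payoff:
Column X: max payoff to Row = 5
Column Y: max payoff to Row = 5
Column Z: max payoff to Row = 1
Minimum is 1, achieved by column Z.
Minimax strategy: Z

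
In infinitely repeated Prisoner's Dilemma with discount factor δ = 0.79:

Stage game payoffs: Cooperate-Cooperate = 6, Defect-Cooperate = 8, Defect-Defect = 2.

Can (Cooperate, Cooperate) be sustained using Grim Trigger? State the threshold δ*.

δ* = 0.3333; since δ = 0.79 ≥ 0.3333, cooperation can be sustained

Work:
For Grim Trigger:
Cooperate forever: 6/(1-δ)
Defect then punished: 8 + 2·δ/(1-δ)
Need: 6/(1-δ) ≥ 8 + 2·δ/(1-δ)
Solving: δ ≥ (T-R)/(T-P) = (8-6)/(8-2) = 0.3333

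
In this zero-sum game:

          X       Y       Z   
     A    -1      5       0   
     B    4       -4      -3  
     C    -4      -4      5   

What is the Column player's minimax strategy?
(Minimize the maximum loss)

Column should play X, value = 4

Work:
Column player minimizes Row's maximum payoff:
Column X: max payoff to Row = 4
Column Y: max payoff to Row = 5
Column Z: max payoff to Row = 5
Minimum is 4, achieved by column X.
Minimax strategy: X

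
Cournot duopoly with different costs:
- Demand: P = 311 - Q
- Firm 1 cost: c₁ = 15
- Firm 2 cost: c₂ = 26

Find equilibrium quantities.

q₁* = 102.33, q₂* = 91.33

Work:
Reaction: q₁ = (311 - 15 - q₂)/2
Reaction: q₂ = (311 - 26 - q₁)/2
Solve simultaneously:
q₁* = (311 - 2×15 + 26)/3 = 102.33
q₂* = (311 - 2×26 + 15)/3 = 91.33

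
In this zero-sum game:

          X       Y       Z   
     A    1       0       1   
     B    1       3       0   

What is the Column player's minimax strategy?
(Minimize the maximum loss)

Column should play X or Z (all achieve the minimum), value = 1

Work:
Column player minimizes Row's maximum payoff:
Column X: max payoff to Row = 1
Column Y: max payoff to Row = 3
Column Z: max payoff to Row = 1
Minimum is 1, achieved by columns X, Z (tied).
Each of X or Z is a minimax strategy.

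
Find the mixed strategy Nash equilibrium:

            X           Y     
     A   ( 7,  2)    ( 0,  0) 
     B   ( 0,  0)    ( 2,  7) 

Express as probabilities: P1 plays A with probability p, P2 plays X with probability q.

p = 0.7778, q = 0.2222

Work:
Find probabilities that make opponent indifferent:
P2 chooses q to make P1 indifferent between A and B
P1 chooses p to make P2 indifferent between X and Y
Mixed NE: P1 plays (A: 0.7778, B: 0.2222), P2 plays (X: 0.2222, Y: 0.7778)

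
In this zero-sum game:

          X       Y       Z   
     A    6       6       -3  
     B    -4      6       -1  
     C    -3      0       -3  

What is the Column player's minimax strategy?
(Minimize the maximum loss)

Column should play Z, value = -1

Work:
Column player minimizes Row's maximum payoff:
Column X: max payoff to Row = 6
Column Y: max payoff to Row = 6
Column Z: max payoff to Row = -1
Minimum is -1, achieved by column Z.
Minimax strategy: Z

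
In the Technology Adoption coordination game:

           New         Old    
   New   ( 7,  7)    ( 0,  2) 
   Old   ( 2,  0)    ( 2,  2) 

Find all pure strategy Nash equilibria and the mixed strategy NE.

Pure NE: (New, New) and (Old, Old); Mixed NE: p = 0.2857, q = 0.2857

Work:
Check pure NE:
(New, New): (7, 7) - no unilateral deviation beneficial
(Old, Old): (2, 2) - no unilateral deviation beneficial
Mixed NE: P1 plays New with p = 0.2857, P2 plays New with q = 0.2857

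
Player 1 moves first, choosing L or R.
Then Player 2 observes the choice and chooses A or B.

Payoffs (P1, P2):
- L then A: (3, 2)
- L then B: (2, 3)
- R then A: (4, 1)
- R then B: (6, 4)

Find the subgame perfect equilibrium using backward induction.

P1 plays R, P2 plays B after L and B after R; Payoff (6, 4)

Work:
Backward induction:
After L: P2 chooses B → P1 gets 2
After R: P2 chooses B → P1 gets 6
P1 chooses R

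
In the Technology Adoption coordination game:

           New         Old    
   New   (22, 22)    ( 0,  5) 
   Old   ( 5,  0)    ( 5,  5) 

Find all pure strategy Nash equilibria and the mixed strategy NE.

Pure NE: (New, New) and (Old, Old); Mixed NE: p = 0.2273, q = 0.2273

Work:
Check pure NE:
(New, New): (22, 22) - no unilateral deviation beneficial
(Old, Old): (5, 5) - no unilateral deviation beneficial
Mixed NE: P1 plays New with p = 0.2273, P2 plays New with q = 0.2273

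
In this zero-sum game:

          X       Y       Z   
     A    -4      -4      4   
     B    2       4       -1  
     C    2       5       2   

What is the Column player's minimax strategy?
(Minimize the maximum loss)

Column should play X, value = 2

Work:
Column player minimizes Row's maximum payoff:
Column X: max payoff to Row = 2
Column Y: max payoff to Row = 5
Column Z: max payoff to Row = 4
Minimum is 2, achieved by column X.
Minimax strategy: X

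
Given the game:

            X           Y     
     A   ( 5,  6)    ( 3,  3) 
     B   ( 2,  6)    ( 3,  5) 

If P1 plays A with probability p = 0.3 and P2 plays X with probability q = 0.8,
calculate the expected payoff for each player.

E[P1] = 2.92, E[P2] = 5.68

Work:
E[P1] = p·q·π₁(A,X) + p·(1-q)·π₁(A,Y) + (1-p)·q·π₁(B,X) + (1-p)·(1-q)·π₁(B,Y)
= 0.3·0.8·5 + 0.3·0.2·3 + 0.7·0.8·2 + 0.7·0.2·3
= 2.92

E[P2] = 5.68 (similar calculation)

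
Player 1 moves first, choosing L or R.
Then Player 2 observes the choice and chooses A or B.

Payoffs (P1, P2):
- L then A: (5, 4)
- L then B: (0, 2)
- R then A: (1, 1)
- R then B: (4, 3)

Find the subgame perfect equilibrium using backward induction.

P1 plays L, P2 plays A after L and B after R; Payoff (5, 4)

Work:
Backward induction:
After L: P2 chooses A → P1 gets 5
After R: P2 chooses B → P1 gets 4
P1 chooses L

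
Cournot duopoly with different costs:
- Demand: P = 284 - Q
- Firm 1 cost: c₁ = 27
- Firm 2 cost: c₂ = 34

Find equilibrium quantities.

q₁* = 88.0, q₂* = 81.0

Work:
Reaction: q₁ = (284 - 27 - q₂)/2
Reaction: q₂ = (284 - 34 - q₁)/2
Solve simultaneously:
q₁* = (284 - 2×27 + 34)/3 = 88.0
q₂* = (284 - 2×34 + 27)/3 = 81.0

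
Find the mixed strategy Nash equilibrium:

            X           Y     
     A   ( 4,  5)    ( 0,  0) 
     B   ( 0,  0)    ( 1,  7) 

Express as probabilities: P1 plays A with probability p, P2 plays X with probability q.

p = 0.5833, q = 0.2

Work:
Find probabilities that make opponent indifferent:
P2 chooses q to make P1 indifferent between A and B
P1 chooses p to make P2 indifferent between X and Y
Mixed NE: P1 plays (A: 0.5833, B: 0.4167), P2 plays (X: 0.2, Y: 0.8)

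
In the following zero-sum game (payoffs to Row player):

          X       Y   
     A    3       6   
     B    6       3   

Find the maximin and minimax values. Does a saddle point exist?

Maximin = 3, Minimax = 6, Saddle: False

Work:
Row minimums: [3, 3] → maximin = 3
Column maximums: [6, 6] → minimax = 6
No saddle point (maximin ≠ minimax). Mixed strategy needed.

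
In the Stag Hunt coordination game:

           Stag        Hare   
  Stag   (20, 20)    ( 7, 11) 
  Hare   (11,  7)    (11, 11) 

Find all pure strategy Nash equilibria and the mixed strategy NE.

Pure NE: (Stag, Stag) and (Hare, Hare); Mixed NE: p = 0.3077, q = 0.3077

Work:
Check pure NE:
(Stag, Stag): (20, 20) - no unilateral deviation beneficial
(Hare, Hare): (11, 11) - no unilateral deviation beneficial
Mixed NE: P1 plays Stag with p = 0.3077, P2 plays Stag with q = 0.3077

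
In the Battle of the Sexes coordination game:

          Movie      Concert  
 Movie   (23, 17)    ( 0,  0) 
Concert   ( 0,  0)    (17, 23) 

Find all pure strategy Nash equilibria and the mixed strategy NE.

Pure NE: (Movie, Movie) and (Concert, Concert); Mixed NE: p = 0.575, q = 0.425

Work:
Check pure NE:
(Movie, Movie): (23, 17) - no unilateral deviation beneficial
(Concert, Concert): (17, 23) - no unilateral deviation beneficial
Mixed NE: P1 plays Movie with p = 0.575, P2 plays Movie with q = 0.425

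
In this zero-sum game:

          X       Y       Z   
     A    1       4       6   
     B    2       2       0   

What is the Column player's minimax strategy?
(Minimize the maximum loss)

Column should play X, value = 2

Work:
Column player minimizes Row's maximum payoff:
Column X: max payoff to Row = 2
Column Y: max payoff to Row = 4
Column Z: max payoff to Row = 6
Minimum is 2, achieved by column X.
Minimax strategy: X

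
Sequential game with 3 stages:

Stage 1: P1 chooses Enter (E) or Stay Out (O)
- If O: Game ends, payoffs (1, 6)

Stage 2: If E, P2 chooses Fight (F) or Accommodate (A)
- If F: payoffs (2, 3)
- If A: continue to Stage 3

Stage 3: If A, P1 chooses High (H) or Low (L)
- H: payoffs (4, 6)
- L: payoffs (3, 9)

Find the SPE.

SPE: (E, A, H); Outcome (4, 6)

Work:
Stage 3: P1 chooses H (4 vs 3)
Stage 2: P2: F->3, A->6 (anticipating H). Choose A
Stage 1: P1: O->1, E->4 (anticipating A, H). Choose E
SPE path: E -> A -> H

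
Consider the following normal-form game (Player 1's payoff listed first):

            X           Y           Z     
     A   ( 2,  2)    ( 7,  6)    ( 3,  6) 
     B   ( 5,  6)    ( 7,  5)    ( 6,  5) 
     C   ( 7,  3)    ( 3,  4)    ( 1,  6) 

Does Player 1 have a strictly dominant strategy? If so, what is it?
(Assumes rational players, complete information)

No strictly dominant strategy exists for Player 1

Work:
A strategy strictly dominates another if it gives a strictly higher payoff against every opponent action. Compare each pair of P1's strategies column-by-column:
  A vs B: [2 vs 5, 7 vs 7, 3 vs 6] → A does not strictly dominate B (column X: 2 ≤ 5)
  A vs C: [2 vs 7, 7 vs 3, 3 vs 1] → A does not strictly dominate C (column X: 2 ≤ 7)
  B vs A: [5 vs 2, 7 vs 7, 6 vs 3] → B does not strictly dominate A (column Y: 7 ≤ 7)
  B vs C: [5 vs 7, 7 vs 3, 6 vs 1] → B does not strictly dominate C (column X: 5 ≤ 7)
  C vs A: [7 vs 2, 3 vs 7, 1 vs 3] → C does not strictly dominate A (column Y: 3 ≤ 7)
  C vs B: [7 vs 5, 3 vs 7, 1 vs 6] → C does not strictly dominate B (column Y: 3 ≤ 7)
No single strategy strictly dominates all others → no strictly dominant strategy.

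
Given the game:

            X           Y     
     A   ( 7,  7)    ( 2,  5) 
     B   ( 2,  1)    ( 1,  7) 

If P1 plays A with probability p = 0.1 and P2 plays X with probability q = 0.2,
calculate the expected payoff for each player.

E[P1] = 1.38, E[P2] = 5.76

Work:
E[P1] = p·q·π₁(A,X) + p·(1-q)·π₁(A,Y) + (1-p)·q·π₁(B,X) + (1-p)·(1-q)·π₁(B,Y)
= 0.1·0.2·7 + 0.1·0.8·2 + 0.9·0.2·2 + 0.9·0.8·1
= 1.38

E[P2] = 5.76 (similar calculation)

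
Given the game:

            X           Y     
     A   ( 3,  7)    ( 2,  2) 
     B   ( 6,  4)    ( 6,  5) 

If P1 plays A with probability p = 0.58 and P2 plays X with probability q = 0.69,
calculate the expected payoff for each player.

E[P1] = 4.0802, E[P2] = 4.9712

Work:
E[P1] = p·q·π₁(A,X) + p·(1-q)·π₁(A,Y) + (1-p)·q·π₁(B,X) + (1-p)·(1-q)·π₁(B,Y)
= 0.58·0.69·3 + 0.58·0.31·2 + 0.42·0.69·6 + 0.42·0.31·6
= 4.0802

E[P2] = 4.9712 (similar calculation)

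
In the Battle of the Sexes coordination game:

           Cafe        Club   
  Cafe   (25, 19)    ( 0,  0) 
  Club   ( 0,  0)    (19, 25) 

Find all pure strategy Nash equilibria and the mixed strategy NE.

Pure NE: (Cafe, Cafe) and (Club, Club); Mixed NE: p = 0.5682, q = 0.4318

Work:
Check pure NE:
(Cafe, Cafe): (25, 19) - no unilateral deviation beneficial
(Club, Club): (19, 25) - no unilateral deviation beneficial
Mixed NE: P1 plays Cafe with p = 0.5682, P2 plays Cafe with q = 0.4318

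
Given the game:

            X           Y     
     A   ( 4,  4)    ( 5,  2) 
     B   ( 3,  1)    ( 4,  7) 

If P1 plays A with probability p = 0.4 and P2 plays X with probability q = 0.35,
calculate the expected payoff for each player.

E[P1] = 4.05, E[P2] = 4.02

Work:
E[P1] = p·q·π₁(A,X) + p·(1-q)·π₁(A,Y) + (1-p)·q·π₁(B,X) + (1-p)·(1-q)·π₁(B,Y)
= 0.4·0.35·4 + 0.4·0.65·5 + 0.6·0.35·3 + 0.6·0.65·4
= 4.05

E[P2] = 4.02 (similar calculation)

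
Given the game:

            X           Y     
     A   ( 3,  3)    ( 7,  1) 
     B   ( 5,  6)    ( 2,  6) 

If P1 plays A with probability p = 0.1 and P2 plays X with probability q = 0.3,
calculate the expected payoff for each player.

E[P1] = 3.19, E[P2] = 5.56

Work:
E[P1] = p·q·π₁(A,X) + p·(1-q)·π₁(A,Y) + (1-p)·q·π₁(B,X) + (1-p)·(1-q)·π₁(B,Y)
= 0.1·0.3·3 + 0.1·0.7·7 + 0.9·0.3·5 + 0.9·0.7·2
= 3.19

E[P2] = 5.56 (similar calculation)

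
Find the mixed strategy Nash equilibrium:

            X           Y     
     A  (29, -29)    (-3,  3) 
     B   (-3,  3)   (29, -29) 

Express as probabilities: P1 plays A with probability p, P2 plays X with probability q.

p = 0.5, q = 0.5

Work:
Find probabilities that make opponent indifferent:
P2 chooses q to make P1 indifferent between A and B
P1 chooses p to make P2 indifferent between X and Y
Mixed NE: P1 plays (A: 0.5, B: 0.5), P2 plays (X: 0.5, Y: 0.5)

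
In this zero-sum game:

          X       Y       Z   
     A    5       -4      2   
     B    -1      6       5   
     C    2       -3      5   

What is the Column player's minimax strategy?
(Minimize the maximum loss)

Column should play X or Z (all achieve the minimum), value = 5

Work:
Column player minimizes Row's maximum payoff:
Column X: max payoff to Row = 5
Column Y: max payoff to Row = 6
Column Z: max payoff to Row = 5
Minimum is 5, achieved by columns X, Z (tied).
Each of X or Z is a minimax strategy.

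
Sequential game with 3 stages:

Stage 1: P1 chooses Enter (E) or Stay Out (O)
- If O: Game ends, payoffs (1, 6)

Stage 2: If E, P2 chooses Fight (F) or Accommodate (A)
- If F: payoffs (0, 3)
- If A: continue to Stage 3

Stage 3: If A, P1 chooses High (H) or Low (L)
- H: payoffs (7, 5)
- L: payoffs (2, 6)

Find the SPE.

SPE: (E, A, H); Outcome (7, 5)

Work:
Stage 3: P1 chooses H (7 vs 2)
Stage 2: P2: F->3, A->5 (anticipating H). Choose A
Stage 1: P1: O->1, E->7 (anticipating A, H). Choose E
SPE path: E -> A -> H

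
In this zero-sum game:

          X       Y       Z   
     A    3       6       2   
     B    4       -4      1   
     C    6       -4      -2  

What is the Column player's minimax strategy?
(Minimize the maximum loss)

Column should play Z, value = 2

Work:
Column player minimizes Row's maximum payoff:
Column X: max payoff to Row = 6
Column Y: max payoff to Row = 6
Column Z: max payoff to Row = 2
Minimum is 2, achieved by column Z.
Minimax strategy: Z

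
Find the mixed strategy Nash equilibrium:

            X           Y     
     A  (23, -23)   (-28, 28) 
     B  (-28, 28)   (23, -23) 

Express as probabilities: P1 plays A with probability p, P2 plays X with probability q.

p = 0.5, q = 0.5

Work:
Find probabilities that make opponent indifferent:
P2 chooses q to make P1 indifferent between A and B
P1 chooses p to make P2 indifferent between X and Y
Mixed NE: P1 plays (A: 0.5, B: 0.5), P2 plays (X: 0.5, Y: 0.5)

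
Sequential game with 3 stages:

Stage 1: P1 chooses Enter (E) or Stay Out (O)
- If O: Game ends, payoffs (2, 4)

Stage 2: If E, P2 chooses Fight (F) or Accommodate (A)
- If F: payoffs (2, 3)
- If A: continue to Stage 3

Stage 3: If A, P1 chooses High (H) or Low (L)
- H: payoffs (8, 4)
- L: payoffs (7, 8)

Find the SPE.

SPE: (E, A, H); Outcome (8, 4)

Work:
Stage 3: P1 chooses H (8 vs 7)
Stage 2: P2: F->3, A->4 (anticipating H). Choose A
Stage 1: P1: O->2, E->8 (anticipating A, H). Choose E
SPE path: E -> A -> H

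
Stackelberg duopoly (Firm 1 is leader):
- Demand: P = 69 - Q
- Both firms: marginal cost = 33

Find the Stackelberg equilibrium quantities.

q₁* (leader) = 18.0, q₂* (follower) = 9.0

Work:
Follower's reaction: q₂ = (a - c - q₁)/2
Leader substitutes: π₁ = q₁·(a - q₁ - (a-c-q₁)/2 - c)
FOC: q₁* = (69 - 33)/2 = 18.00
Then: q₂* = (69 - 33 - 18.0)/2 = 9.00
Leader has first-mover advantage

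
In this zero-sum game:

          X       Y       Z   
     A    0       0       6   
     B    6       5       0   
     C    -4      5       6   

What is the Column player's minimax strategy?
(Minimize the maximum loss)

Column should play Y, value = 5

Work:
Column player minimizes Row's maximum payoff:
Column X: max payoff to Row = 6
Column Y: max payoff to Row = 5
Column Z: max payoff to Row = 6
Minimum is 5, achieved by column Y.
Minimax strategy: Y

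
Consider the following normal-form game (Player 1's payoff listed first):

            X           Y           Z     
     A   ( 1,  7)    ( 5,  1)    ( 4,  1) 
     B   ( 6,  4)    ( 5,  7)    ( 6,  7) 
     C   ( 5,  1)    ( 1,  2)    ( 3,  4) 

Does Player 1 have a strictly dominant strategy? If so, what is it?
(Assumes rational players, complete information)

No strictly dominant strategy exists for Player 1

Work:
A strategy strictly dominates another if it gives a strictly higher payoff against every opponent action. Compare each pair of P1's strategies column-by-column:
  A vs B: [1 vs 6, 5 vs 5, 4 vs 6] → A does not strictly dominate B (column X: 1 ≤ 6)
  A vs C: [1 vs 5, 5 vs 1, 4 vs 3] → A does not strictly dominate C (column X: 1 ≤ 5)
  B vs A: [6 vs 1, 5 vs 5, 6 vs 4] → B does not strictly dominate A (column Y: 5 ≤ 5)
  B vs C: [6 vs 5, 5 vs 1, 6 vs 3] → B strictly dominates C
  C vs A: [5 vs 1, 1 vs 5, 3 vs 4] → C does not strictly dominate A (column Y: 1 ≤ 5)
  C vs B: [5 vs 6, 1 vs 5, 3 vs 6] → C does not strictly dominate B (column X: 5 ≤ 6)
No single strategy strictly dominates all others → no strictly dominant strategy.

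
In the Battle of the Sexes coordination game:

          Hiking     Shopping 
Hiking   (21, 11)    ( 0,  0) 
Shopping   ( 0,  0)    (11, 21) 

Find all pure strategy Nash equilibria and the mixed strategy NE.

Pure NE: (Hiking, Hiking) and (Shopping, Shopping); Mixed NE: p = 0.6562, q = 0.3438

Work:
Check pure NE:
(Hiking, Hiking): (21, 11) - no unilateral deviation beneficial
(Shopping, Shopping): (11, 21) - no unilateral deviation beneficial
Mixed NE: P1 plays Hiking with p = 0.6562, P2 plays Hiking with q = 0.3438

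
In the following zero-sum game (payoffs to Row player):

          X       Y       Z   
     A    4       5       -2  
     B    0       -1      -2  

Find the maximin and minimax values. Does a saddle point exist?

Maximin = -2, Minimax = -2, Saddle: True

Work:
Row minimums: [-2, -2] → maximin = -2
Column maximums: [4, 5, -2] → minimax = -2
Saddle point exists! Game value = -2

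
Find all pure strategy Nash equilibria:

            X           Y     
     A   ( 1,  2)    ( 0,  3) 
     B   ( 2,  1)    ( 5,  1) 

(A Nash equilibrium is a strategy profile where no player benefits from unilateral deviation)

Nash equilibrium: (B, X), (B, Y)

Work:
Best responses:
  P1 vs X: payoffs [1, 2] → best response B (payoff 2)
  P1 vs Y: payoffs [0, 5] → best response B (payoff 5)
  P2 vs A: payoffs [2, 3] → best response Y (payoff 3)
  P2 vs B: payoffs [1, 1] → best response X/Y (payoff 1)
Mutual best responses: (B,X), (B,Y) → Nash equilibria.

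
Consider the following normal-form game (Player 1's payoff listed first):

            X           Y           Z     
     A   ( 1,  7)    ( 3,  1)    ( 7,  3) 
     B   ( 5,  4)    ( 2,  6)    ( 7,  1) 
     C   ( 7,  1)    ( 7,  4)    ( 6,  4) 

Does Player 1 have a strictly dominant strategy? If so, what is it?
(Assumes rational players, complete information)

No strictly dominant strategy exists for Player 1

Work:
A strategy strictly dominates another if it gives a strictly higher payoff against every opponent action. Compare each pair of P1's strategies column-by-column:
  A vs B: [1 vs 5, 3 vs 2, 7 vs 7] → A does not strictly dominate B (column X: 1 ≤ 5)
  A vs C: [1 vs 7, 3 vs 7, 7 vs 6] → A does not strictly dominate C (column X: 1 ≤ 7)
  B vs A: [5 vs 1, 2 vs 3, 7 vs 7] → B does not strictly dominate A (column Y: 2 ≤ 3)
  B vs C: [5 vs 7, 2 vs 7, 7 vs 6] → B does not strictly dominate C (column X: 5 ≤ 7)
  C vs A: [7 vs 1, 7 vs 3, 6 vs 7] → C does not strictly dominate A (column Z: 6 ≤ 7)
  C vs B: [7 vs 5, 7 vs 2, 6 vs 7] → C does not strictly dominate B (column Z: 6 ≤ 7)
No single strategy strictly dominates all others → no strictly dominant strategy.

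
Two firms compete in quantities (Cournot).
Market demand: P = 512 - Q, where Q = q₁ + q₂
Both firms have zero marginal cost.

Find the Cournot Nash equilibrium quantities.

q₁* = q₂* = 170.67; P* = 170.67

Work:
Profit: π_i = P·q_i = (a - q_i - q_j)·q_i
FOC: ∂π_i/∂q_i = a - 2q_i - q_j = 0
Reaction function: q_i = (512 - q_j)/2
Symmetry: q* = 512/3 = 170.67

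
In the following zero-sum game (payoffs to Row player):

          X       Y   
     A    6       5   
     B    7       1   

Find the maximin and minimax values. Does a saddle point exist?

Maximin = 5, Minimax = 5, Saddle: True

Work:
Row minimums: [5, 1] → maximin = 5
Column maximums: [7, 5] → minimax = 5
Saddle point exists! Game value = 5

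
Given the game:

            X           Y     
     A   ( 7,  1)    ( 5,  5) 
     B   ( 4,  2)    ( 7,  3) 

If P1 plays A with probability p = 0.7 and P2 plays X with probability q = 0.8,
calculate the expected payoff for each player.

E[P1] = 6.0, E[P2] = 1.92

Work:
E[P1] = p·q·π₁(A,X) + p·(1-q)·π₁(A,Y) + (1-p)·q·π₁(B,X) + (1-p)·(1-q)·π₁(B,Y)
= 0.7·0.8·7 + 0.7·0.2·5 + 0.3·0.8·4 + 0.3·0.2·7
= 6.0

E[P2] = 1.92 (similar calculation)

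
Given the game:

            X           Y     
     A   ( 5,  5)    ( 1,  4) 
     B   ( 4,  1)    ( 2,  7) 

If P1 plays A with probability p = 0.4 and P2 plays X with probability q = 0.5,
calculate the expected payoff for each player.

E[P1] = 3.0, E[P2] = 4.2

Work:
E[P1] = p·q·π₁(A,X) + p·(1-q)·π₁(A,Y) + (1-p)·q·π₁(B,X) + (1-p)·(1-q)·π₁(B,Y)
= 0.4·0.5·5 + 0.4·0.5·1 + 0.6·0.5·4 + 0.6·0.5·2
= 3.0

E[P2] = 4.2 (similar calculation)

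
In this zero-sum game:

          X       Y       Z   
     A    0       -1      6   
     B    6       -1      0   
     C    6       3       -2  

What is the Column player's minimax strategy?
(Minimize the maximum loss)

Column should play Y, value = 3

Work:
Column player minimizes Row's maximum payoff:
Column X: max payoff to Row = 6
Column Y: max payoff to Row = 3
Column Z: max payoff to Row = 6
Minimum is 3, achieved by column Y.
Minimax strategy: Y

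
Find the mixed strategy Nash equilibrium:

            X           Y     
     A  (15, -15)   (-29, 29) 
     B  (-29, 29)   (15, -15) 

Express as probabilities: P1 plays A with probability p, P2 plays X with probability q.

p = 0.5, q = 0.5

Work:
Find probabilities that make opponent indifferent:
P2 chooses q to make P1 indifferent between A and B
P1 chooses p to make P2 indifferent between X and Y
Mixed NE: P1 plays (A: 0.5, B: 0.5), P2 plays (X: 0.5, Y: 0.5)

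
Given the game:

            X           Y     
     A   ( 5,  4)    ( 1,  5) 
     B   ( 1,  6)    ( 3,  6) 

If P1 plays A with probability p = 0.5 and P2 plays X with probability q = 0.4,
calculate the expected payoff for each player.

E[P1] = 2.4, E[P2] = 5.3

Work:
E[P1] = p·q·π₁(A,X) + p·(1-q)·π₁(A,Y) + (1-p)·q·π₁(B,X) + (1-p)·(1-q)·π₁(B,Y)
= 0.5·0.4·5 + 0.5·0.6·1 + 0.5·0.4·1 + 0.5·0.6·3
= 2.4

E[P2] = 5.3 (similar calculation)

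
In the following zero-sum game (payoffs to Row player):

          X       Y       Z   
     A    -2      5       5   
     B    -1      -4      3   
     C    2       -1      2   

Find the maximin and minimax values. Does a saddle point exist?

Maximin = -1, Minimax = 2, Saddle: False

Work:
Row minimums: [-2, -4, -1] → maximin = -1
Column maximums: [2, 5, 5] → minimax = 2
No saddle point (maximin ≠ minimax). Mixed strategy needed.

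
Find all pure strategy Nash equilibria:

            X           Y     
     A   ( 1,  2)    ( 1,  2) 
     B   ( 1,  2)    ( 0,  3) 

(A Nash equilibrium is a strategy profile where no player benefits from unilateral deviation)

Nash equilibrium: (A, X), (A, Y)

Work:
Best responses:
  P1 vs X: payoffs [1, 1] → best response A/B (payoff 1)
  P1 vs Y: payoffs [1, 0] → best response A (payoff 1)
  P2 vs A: payoffs [2, 2] → best response X/Y (payoff 2)
  P2 vs B: payoffs [2, 3] → best response Y (payoff 3)
Mutual best responses: (A,X), (A,Y) → Nash equilibria.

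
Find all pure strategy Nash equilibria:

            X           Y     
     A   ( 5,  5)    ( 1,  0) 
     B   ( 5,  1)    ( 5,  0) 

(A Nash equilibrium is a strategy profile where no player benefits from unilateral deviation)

Nash equilibrium: (A, X), (B, X)

Work:
Best responses:
  P1 vs X: payoffs [5, 5] → best response A/B (payoff 5)
  P1 vs Y: payoffs [1, 5] → best response B (payoff 5)
  P2 vs A: payoffs [5, 0] → best response X (payoff 5)
  P2 vs B: payoffs [1, 0] → best response X (payoff 1)
Mutual best responses: (A,X), (B,X) → Nash equilibria.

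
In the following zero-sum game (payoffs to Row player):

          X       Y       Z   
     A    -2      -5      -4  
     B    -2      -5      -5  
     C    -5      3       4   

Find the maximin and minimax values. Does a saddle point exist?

Maximin = -5, Minimax = -2, Saddle: False

Work:
Row minimums: [-5, -5, -5] → maximin = -5
Column maximums: [-2, 3, 4] → minimax = -2
No saddle point (maximin ≠ minimax). Mixed strategy needed.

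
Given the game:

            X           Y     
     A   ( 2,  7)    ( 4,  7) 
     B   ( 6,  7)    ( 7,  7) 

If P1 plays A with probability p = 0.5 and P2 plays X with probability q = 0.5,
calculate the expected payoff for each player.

E[P1] = 4.75, E[P2] = 7.0

Work:
E[P1] = p·q·π₁(A,X) + p·(1-q)·π₁(A,Y) + (1-p)·q·π₁(B,X) + (1-p)·(1-q)·π₁(B,Y)
= 0.5·0.5·2 + 0.5·0.5·4 + 0.5·0.5·6 + 0.5·0.5·7
= 4.75

E[P2] = 7.0 (similar calculation)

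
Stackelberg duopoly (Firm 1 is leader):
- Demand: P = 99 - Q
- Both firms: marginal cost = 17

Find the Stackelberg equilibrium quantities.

q₁* (leader) = 41.0, q₂* (follower) = 20.5

Work:
Follower's reaction: q₂ = (a - c - q₁)/2
Leader substitutes: π₁ = q₁·(a - q₁ - (a-c-q₁)/2 - c)
FOC: q₁* = (99 - 17)/2 = 41.00
Then: q₂* = (99 - 17 - 41.0)/2 = 20.50
Leader has first-mover advantage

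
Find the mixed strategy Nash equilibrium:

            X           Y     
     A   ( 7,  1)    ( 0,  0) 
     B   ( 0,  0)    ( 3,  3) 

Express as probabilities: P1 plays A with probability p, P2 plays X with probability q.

p = 0.75, q = 0.3

Work:
Find probabilities that make opponent indifferent:
P2 chooses q to make P1 indifferent between A and B
P1 chooses p to make P2 indifferent between X and Y
Mixed NE: P1 plays (A: 0.75, B: 0.25), P2 plays (X: 0.3, Y: 0.7)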